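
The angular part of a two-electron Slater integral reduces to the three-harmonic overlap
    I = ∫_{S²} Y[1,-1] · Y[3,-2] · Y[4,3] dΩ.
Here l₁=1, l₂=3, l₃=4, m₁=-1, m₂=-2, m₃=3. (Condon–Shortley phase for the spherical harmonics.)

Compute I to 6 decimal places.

Rules hold: Σm=0, L=8 even, 2≤4≤4.
N = 3·7·9 = 189
Δ = 0!·2!·6!/9! = 1/252
Racah Σ t=0..0: t=0:+1/36 = 1/36
⇒ 3j(1 3 4; 0 0 0)² = 4/63, sgn +1
Racah Σ t=0..0: t=0:+1/240 = 1/240
⇒ 3j(1 3 4; -1 -2 3)² = 1/12, sgn -1
4πI² = N·(3j₀)²·(3jₘ)² = 1/1
I = -1·√(1/4π) = -0.28209479

-0.282095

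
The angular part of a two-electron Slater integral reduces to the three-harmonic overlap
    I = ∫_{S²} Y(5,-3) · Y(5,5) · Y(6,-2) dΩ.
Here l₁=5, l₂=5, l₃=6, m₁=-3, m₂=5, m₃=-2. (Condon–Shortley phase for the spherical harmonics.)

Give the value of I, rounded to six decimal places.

0.140602

m-sum 0 ✓  L=16 even ✓  0≤6≤10 ✓
Π(2lᵢ+1) = 11×11×13 = 1573
triangle coeff Δ(5,5,6) = 1/28588560
Σ_t [0,4]: t=0:+1/345600 t=1:−1/13824 t=2:+1/5184 t=3:−1/13824 t=4:+1/345600 = 7/129600
(3j)²=80/7293 [(5 5 6; 0 0 0)], sign=+1
Σ_t [4,4]: t=4:+1/829440 = 1/829440
(3j)²=35/2431 [(5 5 6; -3 5 -2)], sign=+1
⇒ 4πI² = 2800/11271
I = (+1)√(2800/11271/(4π)) = 0.14060244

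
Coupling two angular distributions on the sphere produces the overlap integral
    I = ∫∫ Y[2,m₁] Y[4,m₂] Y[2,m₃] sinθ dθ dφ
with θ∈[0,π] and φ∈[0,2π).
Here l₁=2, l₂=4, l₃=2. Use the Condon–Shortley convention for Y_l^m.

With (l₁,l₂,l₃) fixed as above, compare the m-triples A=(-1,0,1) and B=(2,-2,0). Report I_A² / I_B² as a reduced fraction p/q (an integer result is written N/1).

16/15

Same 2,4,2: normalisation and zero-m 3j drop out of the ratio.
A: Δ: 4! 0! 4! / 9! → 1/630; sum: t=3:−1/36 = -1/36; 3j²(2 4 2; -1 0 1) = Δ·Π!·Σ² = 8/315  (sign +1)
B: Δ: 4! 0! 4! / 9! → 1/630; sum: t=0:+1/96 = 1/96; 3j²(2 4 2; 2 -2 0) = Δ·Π!·Σ² = 1/42  (sign +1)
I_A²/I_B² = (8/315)/(1/42) = 16/15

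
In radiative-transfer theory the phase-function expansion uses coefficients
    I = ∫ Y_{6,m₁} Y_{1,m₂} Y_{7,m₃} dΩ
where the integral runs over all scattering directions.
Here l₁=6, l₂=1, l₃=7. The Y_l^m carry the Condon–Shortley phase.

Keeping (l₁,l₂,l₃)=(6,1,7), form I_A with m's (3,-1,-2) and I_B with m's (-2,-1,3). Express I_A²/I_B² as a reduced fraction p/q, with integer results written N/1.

l's match ⇒ only the (l;m) 3-j factors differ between A and B.
A: triangle coeff Δ(6,1,7) = 1/1365; Σ_t [0,0]: t=0:+1/4354560 = 1/4354560; (3j)²=2/273 [(6 1 7; 3 -1 -2)], sign=-1
B: triangle coeff Δ(6,1,7) = 1/1365; Σ_t [0,0]: t=0:+1/1935360 = 1/1935360; (3j)²=3/91 [(6 1 7; -2 -1 3)], sign=+1
I_A²/I_B² = (2/273)/(3/91) = 2/9

2/9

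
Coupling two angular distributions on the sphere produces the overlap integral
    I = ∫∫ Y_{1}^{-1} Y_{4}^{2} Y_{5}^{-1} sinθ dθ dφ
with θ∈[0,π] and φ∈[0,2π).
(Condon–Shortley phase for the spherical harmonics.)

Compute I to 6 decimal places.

-0.120286

m-sum 0 ✓  L=10 even ✓  3≤5≤5 ✓
Π(2lᵢ+1) = 3×9×11 = 297
triangle coeff Δ(1,4,5) = 1/495
Σ_t [0,0]: t=0:+1/576 = 1/576
(3j)²=5/99 [(1 4 5; 0 0 0)], sign=-1
Σ_t [0,0]: t=0:+1/2880 = 1/2880
(3j)²=2/165 [(1 4 5; -1 2 -1)], sign=+1
⇒ 4πI² = 2/11
I = (-1)√(2/11/(4π)) = -0.12028562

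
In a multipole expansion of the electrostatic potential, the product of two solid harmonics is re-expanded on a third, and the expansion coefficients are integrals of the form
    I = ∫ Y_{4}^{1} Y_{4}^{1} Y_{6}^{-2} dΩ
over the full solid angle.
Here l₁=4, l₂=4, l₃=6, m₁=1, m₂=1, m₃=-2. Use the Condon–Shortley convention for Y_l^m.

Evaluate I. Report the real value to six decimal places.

Checks pass: Σm=0; 14 even; l₃=6∈[0,8].
(2·4+1)(2·4+1)(2·6+1) = 1053
Δ: 2! 6! 6! / 15! → 1/1261260
sum: t=0:+1/4608 t=1:−1/1296 t=2:+1/4608 = -7/20736
3j²(4 4 6; 0 0 0) = Δ·Π!·Σ² = 20/1287  (sign -1)
sum: t=0:+1/8640 t=1:−1/2304 t=2:+1/8640 = -7/34560
3j²(4 4 6; 1 1 -2) = Δ·Π!·Σ² = 7/429  (sign -1)
combine: 4πI² = 1053·20/1287·7/429 = 420/1573
take √, sign +1: I = 0.14576570

0.145766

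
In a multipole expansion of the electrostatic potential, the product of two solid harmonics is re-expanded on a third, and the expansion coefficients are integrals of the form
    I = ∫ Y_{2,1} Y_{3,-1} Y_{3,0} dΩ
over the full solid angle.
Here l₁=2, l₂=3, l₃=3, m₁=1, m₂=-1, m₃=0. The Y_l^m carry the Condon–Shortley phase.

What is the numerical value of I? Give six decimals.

-0.059471

m-sum 0 ✓  L=8 even ✓  1≤3≤5 ✓
Π(2lᵢ+1) = 5×7×7 = 245
triangle coeff Δ(2,3,3) = 1/3780
Σ_t [0,2]: t=0:+1/24 t=1:−1/4 t=2:+1/24 = -1/6
(3j)²=4/105 [(2 3 3; 0 0 0)], sign=+1
Σ_t [0,1]: t=0:+1/8 t=1:−1/12 = 1/24
(3j)²=1/210 [(2 3 3; 1 -1 0)], sign=-1
⇒ 4πI² = 2/45
I = (-1)√(2/45/(4π)) = -0.05947080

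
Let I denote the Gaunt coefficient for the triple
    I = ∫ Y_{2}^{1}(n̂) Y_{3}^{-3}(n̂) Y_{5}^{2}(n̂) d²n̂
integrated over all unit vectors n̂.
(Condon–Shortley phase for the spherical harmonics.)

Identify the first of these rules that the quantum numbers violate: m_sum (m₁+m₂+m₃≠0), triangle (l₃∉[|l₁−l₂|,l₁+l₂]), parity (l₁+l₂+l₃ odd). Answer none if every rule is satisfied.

Σmᵢ = 0  ✓
l₃∈[|l₁−l₂|,l₁+l₂]=[1,5], have l₃=5  ✓
Σlᵢ = 10 ⇒ even  ✓

none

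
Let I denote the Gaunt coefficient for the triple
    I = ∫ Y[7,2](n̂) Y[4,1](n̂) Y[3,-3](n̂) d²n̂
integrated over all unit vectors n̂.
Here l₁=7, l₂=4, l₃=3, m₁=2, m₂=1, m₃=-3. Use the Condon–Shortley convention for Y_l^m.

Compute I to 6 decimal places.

m-sum 0 ✓  L=14 even ✓  3≤3≤11 ✓
Π(2lᵢ+1) = 15×9×7 = 945
triangle coeff Δ(7,4,3) = 1/45045
Σ_t [4,4]: t=4:+1/20736 = 1/20736
(3j)²=35/1287 [(7 4 3; 0 0 0)], sign=-1
Σ_t [5,5]: t=5:−1/518400 = -1/518400
(3j)²=4/2145 [(7 4 3; 2 1 -3)], sign=-1
⇒ 4πI² = 980/20449
I = (+1)√(980/20449/(4π)) = 0.06175499

0.061755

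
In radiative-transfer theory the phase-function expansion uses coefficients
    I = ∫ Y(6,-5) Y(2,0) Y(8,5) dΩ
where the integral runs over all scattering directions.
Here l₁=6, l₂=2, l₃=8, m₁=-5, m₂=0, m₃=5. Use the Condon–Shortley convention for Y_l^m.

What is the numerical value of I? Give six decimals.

-0.129814

Rules hold: Σm=0, L=16 even, 4≤8≤8.
N = 13·5·17 = 1105
Δ = 0!·12!·4!/17! = 1/30940
Racah Σ t=0..0: t=0:+1/2073600 = 1/2073600
⇒ 3j(6 2 8; 0 0 0)² = 28/1105, sgn +1
Racah Σ t=0..0: t=0:+1/159667200 = 1/159667200
⇒ 3j(6 2 8; -5 0 5)² = 9/1190, sgn -1
4πI² = N·(3j₀)²·(3jₘ)² = 18/85
I = -1·√(0.211765/4π) = -0.12981410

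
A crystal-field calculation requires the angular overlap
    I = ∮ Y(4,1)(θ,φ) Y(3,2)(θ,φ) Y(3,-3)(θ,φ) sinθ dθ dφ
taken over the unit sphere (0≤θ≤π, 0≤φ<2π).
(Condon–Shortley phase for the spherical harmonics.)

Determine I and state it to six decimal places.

Checks pass: Σm=0; 10 even; l₃=3∈[1,7].
(2·4+1)(2·3+1)(2·3+1) = 441
Δ: 4! 4! 2! / 11! → 1/34650
sum: t=1:−1/72 t=2:+1/16 t=3:−1/72 = 5/144
3j²(4 3 3; 0 0 0) = Δ·Π!·Σ² = 2/77  (sign -1)
sum: t=3:−1/288 = -1/288
3j²(4 3 3; 1 2 -3) = Δ·Π!·Σ² = 5/231  (sign -1)
combine: 4πI² = 441·2/77·5/231 = 30/121
take √, sign +1: I = 0.14046335

0.140463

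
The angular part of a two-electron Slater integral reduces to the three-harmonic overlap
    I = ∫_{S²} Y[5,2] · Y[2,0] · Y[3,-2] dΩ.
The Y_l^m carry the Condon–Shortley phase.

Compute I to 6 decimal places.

0.190188

Checks pass: Σm=0; 10 even; l₃=3∈[3,7].
(2·5+1)(2·2+1)(2·3+1) = 385
Δ: 4! 6! 0! / 11! → 1/2310
sum: t=2:+1/144 = 1/144
3j²(5 2 3; 0 0 0) = Δ·Π!·Σ² = 10/231  (sign -1)
sum: t=2:+1/480 = 1/480
3j²(5 2 3; 2 0 -2) = Δ·Π!·Σ² = 3/110  (sign -1)
combine: 4πI² = 385·10/231·3/110 = 5/11
take √, sign +1: I = 0.19018827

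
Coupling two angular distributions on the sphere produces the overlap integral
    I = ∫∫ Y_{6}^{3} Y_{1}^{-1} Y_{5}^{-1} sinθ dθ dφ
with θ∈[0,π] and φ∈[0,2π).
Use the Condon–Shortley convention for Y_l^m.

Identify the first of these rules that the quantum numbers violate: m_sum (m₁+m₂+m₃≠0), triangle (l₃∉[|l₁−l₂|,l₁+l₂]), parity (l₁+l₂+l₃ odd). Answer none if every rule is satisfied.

m_sum

Σmᵢ = 1  ✗
l₃∈[|l₁−l₂|,l₁+l₂]=[5,7], have l₃=5
Σlᵢ = 12 ⇒ even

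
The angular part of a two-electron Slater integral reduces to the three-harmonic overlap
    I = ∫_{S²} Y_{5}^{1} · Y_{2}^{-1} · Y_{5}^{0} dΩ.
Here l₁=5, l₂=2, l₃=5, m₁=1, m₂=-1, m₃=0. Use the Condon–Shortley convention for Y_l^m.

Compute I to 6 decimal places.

Rules hold: Σm=0, L=12 even, 3≤5≤7.
N = 11·5·11 = 605
Δ = 2!·8!·2!/13! = 1/38610
Racah Σ t=0..2: t=0:+1/2880 t=1:−1/576 t=2:+1/2880 = -1/960
⇒ 3j(5 2 5; 0 0 0)² = 10/429, sgn +1
Racah Σ t=0..1: t=0:+1/1152 t=1:−1/1440 = 1/5760
⇒ 3j(5 2 5; 1 -1 0)² = 1/858, sgn -1
4πI² = N·(3j₀)²·(3jₘ)² = 25/1521
I = -1·√(0.0164366/4π) = -0.03616600

-0.036166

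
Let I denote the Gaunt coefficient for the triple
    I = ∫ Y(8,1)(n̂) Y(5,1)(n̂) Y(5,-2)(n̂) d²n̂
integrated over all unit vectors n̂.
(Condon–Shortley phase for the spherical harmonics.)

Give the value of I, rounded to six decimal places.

m-sum 0 ✓  L=18 even ✓  3≤5≤13 ✓
Π(2lᵢ+1) = 17×11×11 = 2057
triangle coeff Δ(8,5,5) = 1/37413090
Σ_t [3,5]: t=3:−1/1036800 t=4:+1/331776 t=5:−1/1036800 = 1/921600
(3j)²=490/46189 [(8 5 5; 0 0 0)], sign=-1
Σ_t [4,6]: t=4:+1/829440 t=5:−1/1036800 t=6:+1/14515200 = 1/3225600
(3j)²=567/230945 [(8 5 5; 1 1 -2)], sign=-1
⇒ 4πI² = 55566/1037153
I = (+1)√(55566/1037153/(4π)) = 0.06529474

0.065295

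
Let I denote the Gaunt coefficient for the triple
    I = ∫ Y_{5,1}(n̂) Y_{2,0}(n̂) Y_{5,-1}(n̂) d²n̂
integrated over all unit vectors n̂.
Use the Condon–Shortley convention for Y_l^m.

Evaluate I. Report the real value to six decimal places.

m-sum 0 ✓  L=12 even ✓  3≤5≤7 ✓
Π(2lᵢ+1) = 11×5×11 = 605
triangle coeff Δ(5,2,5) = 1/38610
Σ_t [0,2]: t=0:+1/2880 t=1:−1/576 t=2:+1/2880 = -1/960
(3j)²=10/429 [(5 2 5; 0 0 0)], sign=+1
Σ_t [0,2]: t=0:+1/2304 t=1:−1/720 t=2:+1/5760 = -1/1280
(3j)²=27/1430 [(5 2 5; 1 0 -1)], sign=-1
⇒ 4πI² = 45/169
I = (-1)√(45/169/(4π)) = -0.14556534

-0.145565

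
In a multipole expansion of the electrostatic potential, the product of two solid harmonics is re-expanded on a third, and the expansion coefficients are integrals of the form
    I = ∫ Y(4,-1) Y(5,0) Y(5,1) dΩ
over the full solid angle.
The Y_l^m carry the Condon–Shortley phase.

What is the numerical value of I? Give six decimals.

Checks pass: Σm=0; 14 even; l₃=5∈[1,9].
(2·4+1)(2·5+1)(2·5+1) = 1089
Δ: 4! 4! 6! / 15! → 1/3153150
sum: t=0:+1/69120 t=1:−1/1728 t=2:+1/576 t=3:−1/1728 t=4:+1/69120 = 7/11520
3j²(4 5 5; 0 0 0) = Δ·Π!·Σ² = 2/143  (sign -1)
sum: t=1:−1/6912 t=2:+1/864 t=3:−1/1152 t=4:+1/17280 = 7/34560
3j²(4 5 5; -1 0 1) = Δ·Π!·Σ² = 1/429  (sign +1)
combine: 4πI² = 1089·2/143·1/429 = 6/169
take √, sign -1: I = -0.05315295

-0.053153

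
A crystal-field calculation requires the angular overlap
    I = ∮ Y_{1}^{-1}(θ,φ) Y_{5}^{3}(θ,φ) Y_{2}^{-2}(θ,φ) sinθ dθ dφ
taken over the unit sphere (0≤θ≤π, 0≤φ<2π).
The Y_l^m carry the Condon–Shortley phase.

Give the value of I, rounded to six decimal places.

triangle: need 4≤l₃≤6, have 2; I=0

0.000000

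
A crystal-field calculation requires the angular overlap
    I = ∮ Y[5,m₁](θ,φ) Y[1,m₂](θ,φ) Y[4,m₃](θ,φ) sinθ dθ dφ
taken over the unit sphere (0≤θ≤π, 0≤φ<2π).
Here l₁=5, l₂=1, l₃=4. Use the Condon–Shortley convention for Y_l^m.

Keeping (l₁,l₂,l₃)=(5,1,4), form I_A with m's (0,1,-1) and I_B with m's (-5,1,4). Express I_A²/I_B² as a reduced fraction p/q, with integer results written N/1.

2/9

Shared (l₁,l₂,l₃)=(5,1,4): N and (l;000)² cancel in I_A²/I_B².
A: Δ = 2!·8!·0!/11! = 1/495; Racah Σ t=2..2: t=2:+1/1440 = 1/1440; ⇒ 3j(5 1 4; 0 1 -1)² = 2/99, sgn -1
B: Δ = 2!·8!·0!/11! = 1/495; Racah Σ t=2..2: t=2:+1/80640 = 1/80640; ⇒ 3j(5 1 4; -5 1 4)² = 1/11, sgn +1
I_A²/I_B² = (2/99)/(1/11) = 2/9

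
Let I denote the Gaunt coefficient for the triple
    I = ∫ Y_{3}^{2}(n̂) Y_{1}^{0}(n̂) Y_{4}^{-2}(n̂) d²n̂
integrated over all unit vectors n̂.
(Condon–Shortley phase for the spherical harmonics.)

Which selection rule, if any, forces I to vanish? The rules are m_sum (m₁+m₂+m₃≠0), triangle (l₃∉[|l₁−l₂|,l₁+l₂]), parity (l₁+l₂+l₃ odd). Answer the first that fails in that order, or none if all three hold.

m₁+m₂+m₃ = 2 + 0 − 2 = 0  ✓
triangle: |3−1|=2 ≤ l₃=4 ≤ 3+1=4  ✓
parity: l₁+l₂+l₃ = 8 is even  ✓

none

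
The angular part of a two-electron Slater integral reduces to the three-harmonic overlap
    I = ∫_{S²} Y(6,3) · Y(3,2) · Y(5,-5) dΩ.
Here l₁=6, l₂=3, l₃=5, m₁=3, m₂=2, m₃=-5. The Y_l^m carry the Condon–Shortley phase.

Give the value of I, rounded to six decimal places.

0.088266

m-sum 0 ✓  L=14 even ✓  3≤5≤9 ✓
Π(2lᵢ+1) = 13×7×11 = 1001
triangle coeff Δ(6,3,5) = 1/675675
Σ_t [1,3]: t=1:−1/8640 t=2:+1/2304 t=3:−1/8640 = 7/34560
(3j)²=7/429 [(6 3 5; 0 0 0)], sign=-1
Σ_t [3,3]: t=3:−1/483840 = -1/483840
(3j)²=6/1001 [(6 3 5; 3 2 -5)], sign=-1
⇒ 4πI² = 14/143
I = (+1)√(14/143/(4π)) = 0.08826552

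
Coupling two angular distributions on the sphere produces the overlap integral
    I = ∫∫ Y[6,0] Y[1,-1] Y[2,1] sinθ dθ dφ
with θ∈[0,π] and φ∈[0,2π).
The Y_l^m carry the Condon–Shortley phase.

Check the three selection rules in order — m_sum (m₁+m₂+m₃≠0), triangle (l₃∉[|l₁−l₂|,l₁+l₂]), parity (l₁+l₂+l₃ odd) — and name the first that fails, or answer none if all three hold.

triangle

Σmᵢ = 0  ✓
l₃∈[|l₁−l₂|,l₁+l₂]=[5,7], have l₃=2  ✗
Σlᵢ = 9 ⇒ odd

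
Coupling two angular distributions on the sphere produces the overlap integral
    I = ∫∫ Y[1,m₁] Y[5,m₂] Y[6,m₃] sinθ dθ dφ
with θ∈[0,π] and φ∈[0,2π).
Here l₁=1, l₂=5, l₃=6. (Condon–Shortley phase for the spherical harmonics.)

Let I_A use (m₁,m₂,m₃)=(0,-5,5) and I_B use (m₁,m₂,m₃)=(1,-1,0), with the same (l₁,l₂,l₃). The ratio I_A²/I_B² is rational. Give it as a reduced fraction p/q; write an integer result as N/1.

l's match ⇒ only the (l;m) 3-j factors differ between A and B.
A: triangle coeff Δ(1,5,6) = 1/858; Σ_t [0,0]: t=0:+1/3628800 = 1/3628800; (3j)²=1/78 [(1 5 6; 0 -5 5)], sign=-1
B: triangle coeff Δ(1,5,6) = 1/858; Σ_t [0,0]: t=0:+1/34560 = 1/34560; (3j)²=5/286 [(1 5 6; 1 -1 0)], sign=+1
I_A²/I_B² = (1/78)/(5/286) = 11/15

11/15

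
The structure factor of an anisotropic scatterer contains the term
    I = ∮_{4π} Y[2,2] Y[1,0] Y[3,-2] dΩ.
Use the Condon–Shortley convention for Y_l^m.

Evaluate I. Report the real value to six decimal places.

Checks pass: Σm=0; 6 even; l₃=3∈[1,3].
(2·2+1)(2·1+1)(2·3+1) = 105
Δ: 0! 4! 2! / 7! → 1/105
sum: t=0:+1/4 = 1/4
3j²(2 1 3; 0 0 0) = Δ·Π!·Σ² = 3/35  (sign -1)
sum: t=0:+1/24 = 1/24
3j²(2 1 3; 2 0 -2) = Δ·Π!·Σ² = 1/21  (sign -1)
combine: 4πI² = 105·3/35·1/21 = 3/7
take √, sign +1: I = 0.18467439

0.184674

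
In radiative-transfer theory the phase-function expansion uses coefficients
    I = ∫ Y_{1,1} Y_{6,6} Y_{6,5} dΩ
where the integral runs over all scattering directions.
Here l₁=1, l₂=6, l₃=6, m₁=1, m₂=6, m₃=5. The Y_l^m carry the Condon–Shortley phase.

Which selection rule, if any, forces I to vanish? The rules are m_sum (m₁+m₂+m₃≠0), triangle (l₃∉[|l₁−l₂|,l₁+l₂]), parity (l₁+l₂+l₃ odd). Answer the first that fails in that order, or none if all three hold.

azimuthal sum: 1 + 6 + 5 = 12  ✗
5 ≤ 6 ≤ 7 (triangle on l)
L = 1 + 6 + 6 = 13 (odd)

m_sum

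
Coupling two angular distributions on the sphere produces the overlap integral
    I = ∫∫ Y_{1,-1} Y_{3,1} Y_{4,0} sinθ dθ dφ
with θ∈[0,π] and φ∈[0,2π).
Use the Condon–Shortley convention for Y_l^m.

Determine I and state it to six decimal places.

Checks pass: Σm=0; 8 even; l₃=4∈[2,4].
(2·1+1)(2·3+1)(2·4+1) = 189
Δ: 0! 2! 6! / 9! → 1/252
sum: t=0:+1/36 = 1/36
3j²(1 3 4; 0 0 0) = Δ·Π!·Σ² = 4/63  (sign +1)
sum: t=0:+1/96 = 1/96
3j²(1 3 4; -1 1 0) = Δ·Π!·Σ² = 1/42  (sign +1)
combine: 4πI² = 189·4/63·1/42 = 2/7
take √, sign +1: I = 0.15078601

0.150786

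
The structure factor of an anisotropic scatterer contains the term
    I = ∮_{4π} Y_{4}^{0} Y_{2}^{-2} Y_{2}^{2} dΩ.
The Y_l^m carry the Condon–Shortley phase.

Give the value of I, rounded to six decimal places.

Checks pass: Σm=0; 8 even; l₃=2∈[2,6].
(2·4+1)(2·2+1)(2·2+1) = 225
Δ: 4! 4! 0! / 9! → 1/630
sum: t=2:+1/16 = 1/16
3j²(4 2 2; 0 0 0) = Δ·Π!·Σ² = 2/35  (sign +1)
sum: t=0:+1/576 = 1/576
3j²(4 2 2; 0 -2 2) = Δ·Π!·Σ² = 1/630  (sign +1)
combine: 4πI² = 225·2/35·1/630 = 1/49
take √, sign +1: I = 0.04029926

0.040299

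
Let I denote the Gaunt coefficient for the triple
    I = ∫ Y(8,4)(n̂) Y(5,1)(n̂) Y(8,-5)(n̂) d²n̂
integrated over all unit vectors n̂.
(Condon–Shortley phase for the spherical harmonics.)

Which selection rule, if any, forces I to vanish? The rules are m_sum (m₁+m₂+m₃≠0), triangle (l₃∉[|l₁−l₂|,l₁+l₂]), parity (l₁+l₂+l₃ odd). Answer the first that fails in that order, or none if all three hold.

parity

m₁+m₂+m₃ = 4 + 1 − 5 = 0  ✓
triangle: |8−5|=3 ≤ l₃=8 ≤ 8+5=13  ✓
parity: l₁+l₂+l₃ = 21 is odd  ✗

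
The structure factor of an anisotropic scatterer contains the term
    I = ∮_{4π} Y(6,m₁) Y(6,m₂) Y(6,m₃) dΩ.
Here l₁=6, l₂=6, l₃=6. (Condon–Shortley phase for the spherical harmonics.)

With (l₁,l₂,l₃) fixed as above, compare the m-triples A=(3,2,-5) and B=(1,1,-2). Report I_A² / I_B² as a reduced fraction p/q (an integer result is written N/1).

l's match ⇒ only the (l;m) 3-j factors differ between A and B.
A: triangle coeff Δ(6,6,6) = 1/325909584; Σ_t [2,3]: t=2:+1/4147200 t=3:−1/3110400 = -1/12441600; (3j)²=7/4199 [(6 6 6; 3 2 -5)], sign=+1
B: triangle coeff Δ(6,6,6) = 1/325909584; Σ_t [1,5]: t=1:−1/4147200 t=2:+1/207360 t=3:−1/82944 t=4:+1/207360 t=5:−1/4147200 = -1/345600; (3j)²=420/46189 [(6 6 6; 1 1 -2)], sign=-1
I_A²/I_B² = (7/4199)/(420/46189) = 11/60

11/60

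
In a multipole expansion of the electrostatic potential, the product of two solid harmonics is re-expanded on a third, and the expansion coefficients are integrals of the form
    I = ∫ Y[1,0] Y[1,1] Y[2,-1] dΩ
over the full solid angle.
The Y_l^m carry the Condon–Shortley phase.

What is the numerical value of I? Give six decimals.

Checks pass: Σm=0; 4 even; l₃=2∈[0,2].
(2·1+1)(2·1+1)(2·2+1) = 45
Δ: 0! 2! 2! / 5! → 1/30
sum: t=0:+1/1 = 1/1
3j²(1 1 2; 0 0 0) = Δ·Π!·Σ² = 2/15  (sign +1)
sum: t=0:+1/2 = 1/2
3j²(1 1 2; 0 1 -1) = Δ·Π!·Σ² = 1/10  (sign -1)
combine: 4πI² = 45·2/15·1/10 = 3/5
take √, sign -1: I = -0.21850969

-0.218510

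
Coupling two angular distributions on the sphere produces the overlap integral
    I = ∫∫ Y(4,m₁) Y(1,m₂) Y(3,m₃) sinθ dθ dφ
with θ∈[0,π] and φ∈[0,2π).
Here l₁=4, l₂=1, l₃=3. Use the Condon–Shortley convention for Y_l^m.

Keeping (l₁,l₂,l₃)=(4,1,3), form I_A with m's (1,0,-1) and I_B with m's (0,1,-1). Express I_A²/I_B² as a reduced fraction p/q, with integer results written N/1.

Same 4,1,3: normalisation and zero-m 3j drop out of the ratio.
A: Δ: 2! 6! 0! / 9! → 1/252; sum: t=1:−1/48 = -1/48; 3j²(4 1 3; 1 0 -1) = Δ·Π!·Σ² = 5/84  (sign -1)
B: Δ: 2! 6! 0! / 9! → 1/252; sum: t=2:+1/96 = 1/96; 3j²(4 1 3; 0 1 -1) = Δ·Π!·Σ² = 1/42  (sign +1)
I_A²/I_B² = (5/84)/(1/42) = 5/2

5/2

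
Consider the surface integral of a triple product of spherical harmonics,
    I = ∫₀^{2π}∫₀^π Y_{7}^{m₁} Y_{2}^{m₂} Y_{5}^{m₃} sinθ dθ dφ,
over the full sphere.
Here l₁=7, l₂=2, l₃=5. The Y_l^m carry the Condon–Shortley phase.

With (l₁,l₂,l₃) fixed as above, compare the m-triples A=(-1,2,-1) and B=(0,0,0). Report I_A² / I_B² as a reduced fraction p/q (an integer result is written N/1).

10/63

l's match ⇒ only the (l;m) 3-j factors differ between A and B.
A: triangle coeff Δ(7,2,5) = 1/15015; Σ_t [4,4]: t=4:+1/414720 = 1/414720; (3j)²=2/429 [(7 2 5; -1 2 -1)], sign=+1
B: triangle coeff Δ(7,2,5) = 1/15015; Σ_t [2,2]: t=2:+1/57600 = 1/57600; (3j)²=21/715 [(7 2 5; 0 0 0)], sign=-1
I_A²/I_B² = (2/429)/(21/715) = 10/63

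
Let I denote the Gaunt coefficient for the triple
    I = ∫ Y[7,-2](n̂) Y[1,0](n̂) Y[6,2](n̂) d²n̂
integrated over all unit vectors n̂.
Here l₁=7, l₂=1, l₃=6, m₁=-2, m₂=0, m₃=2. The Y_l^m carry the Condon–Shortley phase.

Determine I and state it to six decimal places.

0.234717

m-sum 0 ✓  L=14 even ✓  6≤6≤8 ✓
Π(2lᵢ+1) = 15×3×13 = 585
triangle coeff Δ(7,1,6) = 1/1365
Σ_t [1,1]: t=1:−1/518400 = -1/518400
(3j)²=7/195 [(7 1 6; 0 0 0)], sign=-1
Σ_t [1,1]: t=1:−1/967680 = -1/967680
(3j)²=3/91 [(7 1 6; -2 0 2)], sign=-1
⇒ 4πI² = 9/13
I = (+1)√(9/13/(4π)) = 0.23471705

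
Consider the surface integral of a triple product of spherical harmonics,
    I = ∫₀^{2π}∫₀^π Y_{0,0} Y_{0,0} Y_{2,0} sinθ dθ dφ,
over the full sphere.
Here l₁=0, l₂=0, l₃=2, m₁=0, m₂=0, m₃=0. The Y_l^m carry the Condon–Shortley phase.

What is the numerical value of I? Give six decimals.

l₃=2 ∉ [0,0] — triangle fails ⇒ I = 0

0.000000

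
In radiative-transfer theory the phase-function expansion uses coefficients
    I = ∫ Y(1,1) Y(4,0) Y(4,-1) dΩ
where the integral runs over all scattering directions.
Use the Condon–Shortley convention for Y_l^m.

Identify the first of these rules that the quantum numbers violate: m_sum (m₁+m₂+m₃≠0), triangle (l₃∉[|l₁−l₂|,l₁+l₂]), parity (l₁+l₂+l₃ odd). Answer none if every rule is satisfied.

azimuthal sum: 1 + 0 − 1 = 0  ✓
3 ≤ 4 ≤ 5 (triangle on l)  ✓
L = 1 + 4 + 4 = 9 (odd)  ✗

parity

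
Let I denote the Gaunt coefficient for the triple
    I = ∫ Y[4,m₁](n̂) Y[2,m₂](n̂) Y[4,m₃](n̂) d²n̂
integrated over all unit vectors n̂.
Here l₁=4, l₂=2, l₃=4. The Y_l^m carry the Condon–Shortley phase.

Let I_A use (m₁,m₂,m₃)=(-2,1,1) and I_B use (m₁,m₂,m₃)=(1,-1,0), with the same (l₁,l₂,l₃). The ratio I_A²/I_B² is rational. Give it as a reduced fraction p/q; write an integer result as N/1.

Same 4,2,4: normalisation and zero-m 3j drop out of the ratio.
A: Δ: 2! 6! 2! / 11! → 1/13860; sum: t=1:−1/240 t=2:+1/96 = 1/160; 3j²(4 2 4; -2 1 1) = Δ·Π!·Σ² = 27/1540  (sign -1)
B: Δ: 2! 6! 2! / 11! → 1/13860; sum: t=0:+1/72 t=1:−1/96 = 1/288; 3j²(4 2 4; 1 -1 0) = Δ·Π!·Σ² = 1/462  (sign +1)
I_A²/I_B² = (27/1540)/(1/462) = 81/10

81/10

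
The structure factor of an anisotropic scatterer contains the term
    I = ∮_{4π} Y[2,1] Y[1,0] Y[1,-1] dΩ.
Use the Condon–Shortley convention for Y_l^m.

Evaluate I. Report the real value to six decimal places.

Rules hold: Σm=0, L=4 even, 1≤1≤3.
N = 5·3·3 = 45
Δ = 2!·2!·0!/5! = 1/30
Racah Σ t=1..1: t=1:−1/1 = -1/1
⇒ 3j(2 1 1; 0 0 0)² = 2/15, sgn +1
Racah Σ t=1..1: t=1:−1/2 = -1/2
⇒ 3j(2 1 1; 1 0 -1)² = 1/10, sgn -1
4πI² = N·(3j₀)²·(3jₘ)² = 3/5
I = -1·√(0.6/4π) = -0.21850969

-0.218510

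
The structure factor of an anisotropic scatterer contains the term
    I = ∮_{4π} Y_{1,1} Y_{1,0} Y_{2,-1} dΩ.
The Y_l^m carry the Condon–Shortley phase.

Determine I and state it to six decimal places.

m-sum 0 ✓  L=4 even ✓  0≤2≤2 ✓
Π(2lᵢ+1) = 3×3×5 = 45
triangle coeff Δ(1,1,2) = 1/30
Σ_t [0,0]: t=0:+1/1 = 1/1
(3j)²=2/15 [(1 1 2; 0 0 0)], sign=+1
Σ_t [0,0]: t=0:+1/2 = 1/2
(3j)²=1/10 [(1 1 2; 1 0 -1)], sign=-1
⇒ 4πI² = 3/5
I = (-1)√(3/5/(4π)) = -0.21850969

-0.218510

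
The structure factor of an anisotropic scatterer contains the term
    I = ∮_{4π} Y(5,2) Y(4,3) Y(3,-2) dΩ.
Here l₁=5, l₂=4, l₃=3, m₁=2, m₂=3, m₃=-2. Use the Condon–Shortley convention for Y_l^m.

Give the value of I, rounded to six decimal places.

m-sum = 2 + 3 − 2 = 3 ≠ 0 ⇒ I = 0

0.000000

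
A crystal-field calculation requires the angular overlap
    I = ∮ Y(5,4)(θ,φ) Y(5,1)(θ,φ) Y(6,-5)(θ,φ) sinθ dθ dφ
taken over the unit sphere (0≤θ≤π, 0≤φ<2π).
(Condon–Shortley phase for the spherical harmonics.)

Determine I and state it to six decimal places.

Rules hold: Σm=0, L=16 even, 0≤6≤10.
N = 11·11·13 = 1573
Δ = 4!·6!·6!/17! = 1/28588560
Racah Σ t=0..4: t=0:+1/345600 t=1:−1/13824 t=2:+1/5184 t=3:−1/13824 t=4:+1/345600 = 7/129600
⇒ 3j(5 5 6; 0 0 0)² = 80/7293, sgn +1
Racah Σ t=0..1: t=0:+1/2073600 t=1:−1/518400 = -1/691200
⇒ 3j(5 5 6; 4 1 -5)² = 81/4420, sgn +1
4πI² = N·(3j₀)²·(3jₘ)² = 1188/3757
I = +1·√(0.31621/4π) = 0.15862904

0.158629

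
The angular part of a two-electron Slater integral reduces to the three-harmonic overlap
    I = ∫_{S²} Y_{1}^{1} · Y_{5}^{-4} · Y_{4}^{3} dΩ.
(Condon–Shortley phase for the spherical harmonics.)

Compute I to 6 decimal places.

Checks pass: Σm=0; 10 even; l₃=4∈[4,6].
(2·1+1)(2·5+1)(2·4+1) = 297
Δ: 2! 0! 8! / 11! → 1/495
sum: t=1:−1/576 = -1/576
3j²(1 5 4; 0 0 0) = Δ·Π!·Σ² = 5/99  (sign -1)
sum: t=0:+1/10080 = 1/10080
3j²(1 5 4; 1 -4 3) = Δ·Π!·Σ² = 4/55  (sign -1)
combine: 4πI² = 297·5/99·4/55 = 12/11
take √, sign +1: I = 0.29463840

0.294638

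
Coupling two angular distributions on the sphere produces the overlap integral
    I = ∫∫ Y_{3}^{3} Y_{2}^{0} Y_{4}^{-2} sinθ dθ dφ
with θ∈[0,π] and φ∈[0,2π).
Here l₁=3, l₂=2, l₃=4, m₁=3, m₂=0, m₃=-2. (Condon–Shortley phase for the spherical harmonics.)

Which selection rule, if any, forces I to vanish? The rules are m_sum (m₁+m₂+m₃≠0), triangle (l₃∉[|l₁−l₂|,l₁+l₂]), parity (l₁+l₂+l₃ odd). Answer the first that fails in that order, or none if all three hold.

m_sum

m₁+m₂+m₃ = 3 + 0 − 2 = 1  ✗
triangle: |3−2|=1 ≤ l₃=4 ≤ 3+2=5
parity: l₁+l₂+l₃ = 9 is odd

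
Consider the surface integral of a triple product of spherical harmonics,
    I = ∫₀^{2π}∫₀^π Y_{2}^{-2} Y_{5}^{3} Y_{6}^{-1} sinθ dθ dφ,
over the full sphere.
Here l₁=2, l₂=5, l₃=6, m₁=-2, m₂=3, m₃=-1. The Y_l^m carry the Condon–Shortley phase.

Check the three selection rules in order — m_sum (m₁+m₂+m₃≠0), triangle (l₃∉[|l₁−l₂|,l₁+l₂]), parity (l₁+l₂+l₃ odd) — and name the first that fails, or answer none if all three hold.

azimuthal sum: -2 + 3 − 1 = 0  ✓
3 ≤ 6 ≤ 7 (triangle on l)  ✓
L = 2 + 5 + 6 = 13 (odd)  ✗

parity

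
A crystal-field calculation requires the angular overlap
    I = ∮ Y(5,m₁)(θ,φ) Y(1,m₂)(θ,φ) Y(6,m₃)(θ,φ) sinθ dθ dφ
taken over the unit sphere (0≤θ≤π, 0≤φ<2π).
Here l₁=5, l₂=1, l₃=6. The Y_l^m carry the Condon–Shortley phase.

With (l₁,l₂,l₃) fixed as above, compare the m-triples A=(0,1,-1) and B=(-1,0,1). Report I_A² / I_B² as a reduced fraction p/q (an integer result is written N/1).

3/5

l's match ⇒ only the (l;m) 3-j factors differ between A and B.
A: triangle coeff Δ(5,1,6) = 1/858; Σ_t [0,0]: t=0:+1/28800 = 1/28800; (3j)²=7/286 [(5 1 6; 0 1 -1)], sign=-1
B: triangle coeff Δ(5,1,6) = 1/858; Σ_t [0,0]: t=0:+1/17280 = 1/17280; (3j)²=35/858 [(5 1 6; -1 0 1)], sign=-1
I_A²/I_B² = (7/286)/(35/858) = 3/5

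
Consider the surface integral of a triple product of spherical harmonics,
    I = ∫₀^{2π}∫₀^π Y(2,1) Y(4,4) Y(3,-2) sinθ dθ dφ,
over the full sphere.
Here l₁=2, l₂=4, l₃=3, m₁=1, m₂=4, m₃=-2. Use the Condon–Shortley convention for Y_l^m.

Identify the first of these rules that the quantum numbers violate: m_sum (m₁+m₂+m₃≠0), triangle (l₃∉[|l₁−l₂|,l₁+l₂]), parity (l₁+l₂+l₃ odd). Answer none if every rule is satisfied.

m₁+m₂+m₃ = 1 + 4 − 2 = 3  ✗
triangle: |2−4|=2 ≤ l₃=3 ≤ 2+4=6
parity: l₁+l₂+l₃ = 9 is odd

m_sum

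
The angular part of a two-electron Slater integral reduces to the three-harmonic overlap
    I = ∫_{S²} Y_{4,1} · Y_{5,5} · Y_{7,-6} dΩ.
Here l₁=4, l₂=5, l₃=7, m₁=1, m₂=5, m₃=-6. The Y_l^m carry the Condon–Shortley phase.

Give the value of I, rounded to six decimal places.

-0.207103

Rules hold: Σm=0, L=16 even, 1≤7≤9.
N = 9·11·15 = 1485
Δ = 2!·6!·8!/17! = 1/6126120
Racah Σ t=0..2: t=0:+1/69120 t=1:−1/20736 t=2:+1/69120 = -1/51840
⇒ 3j(4 5 7; 0 0 0)² = 280/21879, sgn +1
Racah Σ t=2..2: t=2:+1/9676800 = 1/9676800
⇒ 3j(4 5 7; 1 5 -6)² = 27/952, sgn -1
4πI² = N·(3j₀)²·(3jₘ)² = 2025/3757
I = -1·√(0.538994/4π) = -0.20710328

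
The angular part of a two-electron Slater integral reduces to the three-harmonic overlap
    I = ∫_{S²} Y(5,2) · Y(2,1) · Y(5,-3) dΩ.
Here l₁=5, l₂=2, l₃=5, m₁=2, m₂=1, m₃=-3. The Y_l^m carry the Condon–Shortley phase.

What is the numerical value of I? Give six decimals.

-0.161739

Checks pass: Σm=0; 12 even; l₃=5∈[3,7].
(2·5+1)(2·2+1)(2·5+1) = 605
Δ: 2! 8! 2! / 13! → 1/38610
sum: t=0:+1/2880 t=1:−1/576 t=2:+1/2880 = -1/960
3j²(5 2 5; 0 0 0) = Δ·Π!·Σ² = 10/429  (sign +1)
sum: t=1:−1/2880 t=2:+1/10080 = -1/4032
3j²(5 2 5; 2 1 -3) = Δ·Π!·Σ² = 10/429  (sign -1)
combine: 4πI² = 605·10/429·10/429 = 500/1521
take √, sign -1: I = -0.16173926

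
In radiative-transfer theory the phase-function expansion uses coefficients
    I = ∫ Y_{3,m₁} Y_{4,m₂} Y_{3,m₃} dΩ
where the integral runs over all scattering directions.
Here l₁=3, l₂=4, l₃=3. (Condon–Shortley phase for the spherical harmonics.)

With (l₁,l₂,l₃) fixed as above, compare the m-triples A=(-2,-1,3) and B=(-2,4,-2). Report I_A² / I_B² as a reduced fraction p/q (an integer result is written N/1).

3/7

Shared (l₁,l₂,l₃)=(3,4,3): N and (l;000)² cancel in I_A²/I_B².
A: Δ = 4!·2!·4!/11! = 1/34650; Racah Σ t=3..3: t=3:−1/288 = -1/288; ⇒ 3j(3 4 3; -2 -1 3)² = 5/231, sgn -1
B: Δ = 4!·2!·4!/11! = 1/34650; Racah Σ t=4..4: t=4:+1/576 = 1/576; ⇒ 3j(3 4 3; -2 4 -2)² = 5/99, sgn -1
I_A²/I_B² = (5/231)/(5/99) = 3/7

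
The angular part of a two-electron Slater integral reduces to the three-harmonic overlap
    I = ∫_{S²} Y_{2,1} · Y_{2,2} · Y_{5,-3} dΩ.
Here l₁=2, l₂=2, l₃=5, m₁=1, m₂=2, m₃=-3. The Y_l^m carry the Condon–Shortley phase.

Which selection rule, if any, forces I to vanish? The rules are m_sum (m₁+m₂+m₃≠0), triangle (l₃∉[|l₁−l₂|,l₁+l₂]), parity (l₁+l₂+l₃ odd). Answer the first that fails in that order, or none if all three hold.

Σmᵢ = 0  ✓
l₃∈[|l₁−l₂|,l₁+l₂]=[0,4], have l₃=5  ✗
Σlᵢ = 9 ⇒ odd

triangle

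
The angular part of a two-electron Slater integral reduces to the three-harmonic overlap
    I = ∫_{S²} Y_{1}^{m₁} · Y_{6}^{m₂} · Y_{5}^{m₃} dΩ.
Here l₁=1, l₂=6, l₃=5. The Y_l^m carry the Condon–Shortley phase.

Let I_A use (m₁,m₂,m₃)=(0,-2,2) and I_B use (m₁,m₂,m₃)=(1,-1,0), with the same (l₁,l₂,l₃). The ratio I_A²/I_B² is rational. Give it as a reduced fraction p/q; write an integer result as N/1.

Shared (l₁,l₂,l₃)=(1,6,5): N and (l;000)² cancel in I_A²/I_B².
A: Δ = 2!·0!·10!/13! = 1/858; Racah Σ t=1..1: t=1:−1/30240 = -1/30240; ⇒ 3j(1 6 5; 0 -2 2)² = 16/429, sgn +1
B: Δ = 2!·0!·10!/13! = 1/858; Racah Σ t=0..0: t=0:+1/28800 = 1/28800; ⇒ 3j(1 6 5; 1 -1 0)² = 7/286, sgn -1
I_A²/I_B² = (16/429)/(7/286) = 32/21

32/21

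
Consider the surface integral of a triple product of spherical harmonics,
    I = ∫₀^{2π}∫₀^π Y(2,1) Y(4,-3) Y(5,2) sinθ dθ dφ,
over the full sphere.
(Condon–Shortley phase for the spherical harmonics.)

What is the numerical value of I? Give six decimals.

l₁+l₂+l₃=11 is odd: 3j(l;000)=0 ⇒ I=0

0.000000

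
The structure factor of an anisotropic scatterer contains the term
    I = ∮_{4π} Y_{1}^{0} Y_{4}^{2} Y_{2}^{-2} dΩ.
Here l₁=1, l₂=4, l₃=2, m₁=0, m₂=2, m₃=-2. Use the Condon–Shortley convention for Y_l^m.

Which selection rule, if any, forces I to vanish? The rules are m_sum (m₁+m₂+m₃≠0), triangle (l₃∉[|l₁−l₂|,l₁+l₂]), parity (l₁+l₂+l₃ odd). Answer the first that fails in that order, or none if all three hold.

triangle

m₁+m₂+m₃ = 0 + 2 − 2 = 0  ✓
triangle: |1−4|=3 ≤ l₃=2 ≤ 1+4=5  ✗
parity: l₁+l₂+l₃ = 7 is odd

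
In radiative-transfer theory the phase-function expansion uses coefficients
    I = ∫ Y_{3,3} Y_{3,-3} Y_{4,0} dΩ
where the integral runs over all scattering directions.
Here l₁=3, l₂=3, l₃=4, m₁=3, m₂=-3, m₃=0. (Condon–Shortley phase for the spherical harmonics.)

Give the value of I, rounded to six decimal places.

Checks pass: Σm=0; 10 even; l₃=4∈[0,6].
(2·3+1)(2·3+1)(2·4+1) = 441
Δ: 2! 4! 4! / 11! → 1/34650
sum: t=0:+1/72 t=1:−1/16 t=2:+1/72 = -5/144
3j²(3 3 4; 0 0 0) = Δ·Π!·Σ² = 2/77  (sign -1)
sum: t=0:+1/1152 = 1/1152
3j²(3 3 4; 3 -3 0) = Δ·Π!·Σ² = 1/154  (sign +1)
combine: 4πI² = 441·2/77·1/154 = 9/121
take √, sign -1: I = -0.07693494

-0.076935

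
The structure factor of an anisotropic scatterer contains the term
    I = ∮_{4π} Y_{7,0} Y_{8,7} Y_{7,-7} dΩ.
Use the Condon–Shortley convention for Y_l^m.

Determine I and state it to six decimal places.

0.106114

m-sum 0 ✓  L=22 even ✓  1≤7≤15 ✓
Π(2lᵢ+1) = 15×17×15 = 3825
triangle coeff Δ(7,8,7) = 1/22086194130
Σ_t [1,7]: t=1:−1/18289152000 t=2:+1/248832000 t=3:−1/24883200 t=4:+1/11943936 t=5:−1/24883200 t=6:+1/248832000 t=7:−1/18289152000 = 11/975421440
(3j)²=1750/289731 [(7 8 7; 0 0 0)], sign=-1
Σ_t [7,7]: t=7:−1/146313216000 = -1/146313216000
(3j)²=91/14858 [(7 8 7; 0 7 -7)], sign=-1
⇒ 4πI² = 459375/3246473
I = (+1)√(459375/3246473/(4π)) = 0.10611404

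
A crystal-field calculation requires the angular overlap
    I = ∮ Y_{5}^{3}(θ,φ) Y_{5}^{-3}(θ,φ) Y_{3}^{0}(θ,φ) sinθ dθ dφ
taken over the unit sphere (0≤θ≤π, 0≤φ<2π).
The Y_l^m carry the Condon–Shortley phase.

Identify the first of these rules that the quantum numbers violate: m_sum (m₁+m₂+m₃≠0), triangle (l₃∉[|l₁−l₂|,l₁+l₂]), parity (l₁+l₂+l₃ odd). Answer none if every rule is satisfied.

m₁+m₂+m₃ = 3 − 3 + 0 = 0  ✓
triangle: |5−5|=0 ≤ l₃=3 ≤ 5+5=10  ✓
parity: l₁+l₂+l₃ = 13 is odd  ✗

parity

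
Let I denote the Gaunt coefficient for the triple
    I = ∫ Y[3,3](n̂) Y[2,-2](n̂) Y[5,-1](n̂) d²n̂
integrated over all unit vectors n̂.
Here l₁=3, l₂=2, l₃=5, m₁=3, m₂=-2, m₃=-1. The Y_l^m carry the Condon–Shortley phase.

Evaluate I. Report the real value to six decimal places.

Checks pass: Σm=0; 10 even; l₃=5∈[1,5].
(2·3+1)(2·2+1)(2·5+1) = 385
Δ: 0! 6! 4! / 11! → 1/2310
sum: t=0:+1/144 = 1/144
3j²(3 2 5; 0 0 0) = Δ·Π!·Σ² = 10/231  (sign -1)
sum: t=0:+1/17280 = 1/17280
3j²(3 2 5; 3 -2 -1) = Δ·Π!·Σ² = 1/2310  (sign +1)
combine: 4πI² = 385·10/231·1/2310 = 5/693
take √, sign -1: I = -0.02396147

-0.023961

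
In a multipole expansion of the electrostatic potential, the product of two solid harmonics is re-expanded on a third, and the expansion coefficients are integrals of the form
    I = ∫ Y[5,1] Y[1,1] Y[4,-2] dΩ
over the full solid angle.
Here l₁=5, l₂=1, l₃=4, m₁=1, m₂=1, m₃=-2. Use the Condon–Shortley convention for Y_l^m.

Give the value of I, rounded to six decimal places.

-0.120286

m-sum 0 ✓  L=10 even ✓  4≤4≤6 ✓
Π(2lᵢ+1) = 11×3×9 = 297
triangle coeff Δ(5,1,4) = 1/495
Σ_t [1,1]: t=1:−1/576 = -1/576
(3j)²=5/99 [(5 1 4; 0 0 0)], sign=-1
Σ_t [2,2]: t=2:+1/2880 = 1/2880
(3j)²=2/165 [(5 1 4; 1 1 -2)], sign=+1
⇒ 4πI² = 2/11
I = (-1)√(2/11/(4π)) = -0.12028562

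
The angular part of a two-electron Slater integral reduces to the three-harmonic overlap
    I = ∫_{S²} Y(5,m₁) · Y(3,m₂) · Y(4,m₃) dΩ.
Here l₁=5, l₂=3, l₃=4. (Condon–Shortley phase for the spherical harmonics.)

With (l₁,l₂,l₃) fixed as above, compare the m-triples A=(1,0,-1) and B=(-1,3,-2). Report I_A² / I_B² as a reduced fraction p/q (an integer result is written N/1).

722/1125

l's match ⇒ only the (l;m) 3-j factors differ between A and B.
A: triangle coeff Δ(5,3,4) = 1/180180; Σ_t [1,3]: t=1:−1/432 t=2:+1/192 t=3:−1/1440 = 19/8640; (3j)²=361/30030 [(5 3 4; 1 0 -1)], sign=-1
B: triangle coeff Δ(5,3,4) = 1/180180; Σ_t [4,4]: t=4:+1/2304 = 1/2304; (3j)²=75/4004 [(5 3 4; -1 3 -2)], sign=+1
I_A²/I_B² = (361/30030)/(75/4004) = 722/1125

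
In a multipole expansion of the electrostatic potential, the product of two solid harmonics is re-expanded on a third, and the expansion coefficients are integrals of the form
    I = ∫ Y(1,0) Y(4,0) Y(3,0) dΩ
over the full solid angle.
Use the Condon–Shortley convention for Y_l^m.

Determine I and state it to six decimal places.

Rules hold: Σm=0, L=8 even, 3≤3≤5.
N = 3·9·7 = 189
Δ = 2!·0!·6!/9! = 1/252
Racah Σ t=1..1: t=1:−1/36 = -1/36
⇒ 3j(1 4 3; 0 0 0)² = 4/63, sgn +1
(m-triple is (0,0,0) — same symbol as above.)
4πI² = N·(3j₀)²·(3jₘ)² = 16/21
I = +1·√(0.761905/4π) = 0.24623252

0.246233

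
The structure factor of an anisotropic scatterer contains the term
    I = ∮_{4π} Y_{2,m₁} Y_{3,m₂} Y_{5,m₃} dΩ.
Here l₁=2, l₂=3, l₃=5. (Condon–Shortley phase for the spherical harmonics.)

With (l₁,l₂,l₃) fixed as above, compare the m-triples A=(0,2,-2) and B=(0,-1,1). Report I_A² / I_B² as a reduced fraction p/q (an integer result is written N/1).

7/10

l's match ⇒ only the (l;m) 3-j factors differ between A and B.
A: triangle coeff Δ(2,3,5) = 1/2310; Σ_t [0,0]: t=0:+1/480 = 1/480; (3j)²=3/110 [(2 3 5; 0 2 -2)], sign=-1
B: triangle coeff Δ(2,3,5) = 1/2310; Σ_t [0,0]: t=0:+1/192 = 1/192; (3j)²=3/77 [(2 3 5; 0 -1 1)], sign=+1
I_A²/I_B² = (3/110)/(3/77) = 7/10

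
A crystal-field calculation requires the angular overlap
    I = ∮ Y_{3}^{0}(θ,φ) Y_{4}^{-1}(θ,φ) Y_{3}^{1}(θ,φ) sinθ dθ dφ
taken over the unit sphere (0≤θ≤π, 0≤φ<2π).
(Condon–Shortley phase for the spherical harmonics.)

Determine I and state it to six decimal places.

-0.099323

Rules hold: Σm=0, L=10 even, 1≤3≤7.
N = 7·9·7 = 441
Δ = 4!·2!·4!/11! = 1/34650
Racah Σ t=1..3: t=1:−1/72 t=2:+1/16 t=3:−1/72 = 5/144
⇒ 3j(3 4 3; 0 0 0)² = 2/77, sgn -1
Racah Σ t=1..3: t=1:−1/48 t=2:+1/24 t=3:−1/288 = 5/288
⇒ 3j(3 4 3; 0 -1 1)² = 5/462, sgn +1
4πI² = N·(3j₀)²·(3jₘ)² = 15/121
I = -1·√(0.123967/4π) = -0.09932258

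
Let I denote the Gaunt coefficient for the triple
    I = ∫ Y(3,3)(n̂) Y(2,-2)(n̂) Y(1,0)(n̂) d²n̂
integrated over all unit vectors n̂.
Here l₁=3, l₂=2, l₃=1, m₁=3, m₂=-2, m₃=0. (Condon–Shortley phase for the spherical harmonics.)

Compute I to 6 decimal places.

0.000000

3 − 2 + 0 = 1 ≠ 0: azimuthal integral kills it; I = 0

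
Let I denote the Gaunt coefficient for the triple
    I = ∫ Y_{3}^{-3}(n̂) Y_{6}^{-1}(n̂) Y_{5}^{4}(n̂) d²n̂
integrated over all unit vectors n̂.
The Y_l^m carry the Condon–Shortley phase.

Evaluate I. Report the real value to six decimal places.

0.072068

Checks pass: Σm=0; 14 even; l₃=5∈[3,9].
(2·3+1)(2·6+1)(2·5+1) = 1001
Δ: 4! 2! 8! / 15! → 1/675675
sum: t=1:−1/8640 t=2:+1/2304 t=3:−1/8640 = 7/34560
3j²(3 6 5; 0 0 0) = Δ·Π!·Σ² = 7/429  (sign -1)
sum: t=4:+1/241920 = 1/241920
3j²(3 6 5; -3 -1 4) = Δ·Π!·Σ² = 4/1001  (sign -1)
combine: 4πI² = 1001·7/429·4/1001 = 28/429
take √, sign +1: I = 0.07206849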